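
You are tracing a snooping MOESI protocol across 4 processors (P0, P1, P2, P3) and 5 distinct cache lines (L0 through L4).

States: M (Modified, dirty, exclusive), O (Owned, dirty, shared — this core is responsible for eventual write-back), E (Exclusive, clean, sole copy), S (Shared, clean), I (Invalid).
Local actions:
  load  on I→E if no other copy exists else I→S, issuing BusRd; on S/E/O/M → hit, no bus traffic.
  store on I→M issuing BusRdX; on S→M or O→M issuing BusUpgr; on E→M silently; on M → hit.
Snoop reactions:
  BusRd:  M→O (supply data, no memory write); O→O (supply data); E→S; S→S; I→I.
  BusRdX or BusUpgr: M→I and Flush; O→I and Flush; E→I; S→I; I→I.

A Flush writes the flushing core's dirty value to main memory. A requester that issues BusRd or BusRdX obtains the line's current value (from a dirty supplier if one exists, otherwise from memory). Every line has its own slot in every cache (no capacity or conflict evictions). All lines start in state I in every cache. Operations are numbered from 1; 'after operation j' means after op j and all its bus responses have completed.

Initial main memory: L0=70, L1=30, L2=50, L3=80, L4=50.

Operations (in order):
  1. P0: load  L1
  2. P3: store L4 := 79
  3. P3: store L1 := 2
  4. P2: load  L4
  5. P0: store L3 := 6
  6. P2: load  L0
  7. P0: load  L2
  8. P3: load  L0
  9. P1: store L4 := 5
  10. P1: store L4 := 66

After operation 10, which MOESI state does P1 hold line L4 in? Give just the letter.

1. P0: load  L1  bus=[BusRd]  L1: P0=E P1=I P2=I P3=I  mem[L1]=30
2. P3: store L4 := 79  bus=[BusRdX]  L4: P0=I P1=I P2=I P3=M  mem[L4]=50
3. P3: store L1 := 2  bus=[BusRdX]  L1: P0=I P1=I P2=I P3=M  mem[L1]=30
4. P2: load  L4  bus=[BusRd]  L4: P0=I P1=I P2=S P3=O  mem[L4]=50
5. P0: store L3 := 6  bus=[BusRdX]  L3: P0=M P1=I P2=I P3=I  mem[L3]=80
6. P2: load  L0  bus=[BusRd]  L0: P0=I P1=I P2=E P3=I  mem[L0]=70
7. P0: load  L2  bus=[BusRd]  L2: P0=E P1=I P2=I P3=I  mem[L2]=50
8. P3: load  L0  bus=[BusRd]  L0: P0=I P1=I P2=S P3=S  mem[L0]=70
9. P1: store L4 := 5  bus=[BusRdX,Flush]  L4: P0=I P1=M P2=I P3=I  mem[L4]=79
10. P1: store L4 := 66  bus=[-]  L4: P0=I P1=M P2=I P3=I  mem[L4]=79

state = M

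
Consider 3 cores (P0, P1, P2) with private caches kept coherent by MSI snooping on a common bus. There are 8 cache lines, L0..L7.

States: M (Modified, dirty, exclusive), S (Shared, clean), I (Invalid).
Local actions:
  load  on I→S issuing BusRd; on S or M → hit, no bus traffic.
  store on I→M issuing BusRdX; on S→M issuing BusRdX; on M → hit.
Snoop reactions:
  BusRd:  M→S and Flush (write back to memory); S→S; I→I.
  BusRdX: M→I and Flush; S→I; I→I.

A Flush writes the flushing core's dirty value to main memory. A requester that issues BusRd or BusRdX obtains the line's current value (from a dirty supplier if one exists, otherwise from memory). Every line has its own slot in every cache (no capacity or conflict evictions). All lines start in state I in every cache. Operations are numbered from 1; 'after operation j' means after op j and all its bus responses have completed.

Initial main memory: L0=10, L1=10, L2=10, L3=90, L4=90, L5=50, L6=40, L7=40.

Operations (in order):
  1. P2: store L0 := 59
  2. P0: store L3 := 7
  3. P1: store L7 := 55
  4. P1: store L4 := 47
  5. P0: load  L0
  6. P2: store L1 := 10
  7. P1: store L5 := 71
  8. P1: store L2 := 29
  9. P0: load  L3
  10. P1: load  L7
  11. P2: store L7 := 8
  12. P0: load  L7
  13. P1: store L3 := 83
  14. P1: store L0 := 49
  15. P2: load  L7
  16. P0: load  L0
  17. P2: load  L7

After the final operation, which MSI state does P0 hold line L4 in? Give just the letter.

state = I

[1] P2: store L0 := 59 | P0:I, P1:I, P2:M(59) | bus: BusRdX
[2] P0: store L3 := 7 | P0:M(7), P1:I, P2:I | bus: BusRdX
[3] P1: store L7 := 55 | P0:I, P1:M(55), P2:I | bus: BusRdX
[4] P1: store L4 := 47 | P0:I, P1:M(47), P2:I | bus: BusRdX
[5] P0: load  L0 | P0:S(59), P1:I, P2:S(59) | bus: BusRd,Flush
[6] P2: store L1 := 10 | P0:I, P1:I, P2:M(10) | bus: BusRdX
[7] P1: store L5 := 71 | P0:I, P1:M(71), P2:I | bus: BusRdX
[8] P1: store L2 := 29 | P0:I, P1:M(29), P2:I | bus: BusRdX
[9] P0: load  L3 | P0:M(7), P1:I, P2:I | bus: none
[10] P1: load  L7 | P0:I, P1:M(55), P2:I | bus: none
[11] P2: store L7 := 8 | P0:I, P1:I, P2:M(8) | bus: BusRdX,Flush
[12] P0: load  L7 | P0:S(8), P1:I, P2:S(8) | bus: BusRd,Flush
[13] P1: store L3 := 83 | P0:I, P1:M(83), P2:I | bus: BusRdX,Flush
[14] P1: store L0 := 49 | P0:I, P1:M(49), P2:I | bus: BusRdX
[15] P2: load  L7 | P0:S(8), P1:I, P2:S(8) | bus: none
[16] P0: load  L0 | P0:S(49), P1:S(49), P2:I | bus: BusRd,Flush
[17] P2: load  L7 | P0:S(8), P1:I, P2:S(8) | bus: none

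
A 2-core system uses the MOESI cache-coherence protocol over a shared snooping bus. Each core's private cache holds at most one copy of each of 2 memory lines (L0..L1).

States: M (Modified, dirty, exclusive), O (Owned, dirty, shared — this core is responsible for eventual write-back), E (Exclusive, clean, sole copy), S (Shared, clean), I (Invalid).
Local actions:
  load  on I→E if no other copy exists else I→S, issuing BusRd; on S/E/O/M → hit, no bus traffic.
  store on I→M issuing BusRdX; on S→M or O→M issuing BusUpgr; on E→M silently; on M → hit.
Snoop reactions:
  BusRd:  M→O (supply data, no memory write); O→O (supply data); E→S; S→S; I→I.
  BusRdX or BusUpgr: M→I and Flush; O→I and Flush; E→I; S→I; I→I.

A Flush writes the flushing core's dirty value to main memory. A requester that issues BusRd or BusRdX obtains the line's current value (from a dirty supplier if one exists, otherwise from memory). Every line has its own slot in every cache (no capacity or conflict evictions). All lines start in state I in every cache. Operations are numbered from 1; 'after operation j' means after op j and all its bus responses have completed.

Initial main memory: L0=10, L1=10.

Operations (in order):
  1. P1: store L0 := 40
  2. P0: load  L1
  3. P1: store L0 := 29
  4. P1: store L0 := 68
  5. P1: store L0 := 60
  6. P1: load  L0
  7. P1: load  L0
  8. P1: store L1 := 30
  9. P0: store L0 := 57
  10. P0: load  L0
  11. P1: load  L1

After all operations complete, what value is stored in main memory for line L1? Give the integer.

memory[L1] = 10

step 1: P1: store L0 := 40  ⟶  IM  (L0)  txn=BusRdX  M[L0]=10
step 2: P0: load  L1  ⟶  EI  (L1)  txn=BusRd  M[L1]=10
step 3: P1: store L0 := 29  ⟶  IM  (L0)  txn=∅  M[L0]=10
step 4: P1: store L0 := 68  ⟶  IM  (L0)  txn=∅  M[L0]=10
step 5: P1: store L0 := 60  ⟶  IM  (L0)  txn=∅  M[L0]=10
step 6: P1: load  L0  ⟶  IM  (L0)  txn=∅  M[L0]=10
step 7: P1: load  L0  ⟶  IM  (L0)  txn=∅  M[L0]=10
step 8: P1: store L1 := 30  ⟶  IM  (L1)  txn=BusRdX  M[L1]=10
step 9: P0: store L0 := 57  ⟶  MI  (L0)  txn=BusRdX+Flush  M[L0]=60
step 10: P0: load  L0  ⟶  MI  (L0)  txn=∅  M[L0]=60
step 11: P1: load  L1  ⟶  IM  (L1)  txn=∅  M[L1]=10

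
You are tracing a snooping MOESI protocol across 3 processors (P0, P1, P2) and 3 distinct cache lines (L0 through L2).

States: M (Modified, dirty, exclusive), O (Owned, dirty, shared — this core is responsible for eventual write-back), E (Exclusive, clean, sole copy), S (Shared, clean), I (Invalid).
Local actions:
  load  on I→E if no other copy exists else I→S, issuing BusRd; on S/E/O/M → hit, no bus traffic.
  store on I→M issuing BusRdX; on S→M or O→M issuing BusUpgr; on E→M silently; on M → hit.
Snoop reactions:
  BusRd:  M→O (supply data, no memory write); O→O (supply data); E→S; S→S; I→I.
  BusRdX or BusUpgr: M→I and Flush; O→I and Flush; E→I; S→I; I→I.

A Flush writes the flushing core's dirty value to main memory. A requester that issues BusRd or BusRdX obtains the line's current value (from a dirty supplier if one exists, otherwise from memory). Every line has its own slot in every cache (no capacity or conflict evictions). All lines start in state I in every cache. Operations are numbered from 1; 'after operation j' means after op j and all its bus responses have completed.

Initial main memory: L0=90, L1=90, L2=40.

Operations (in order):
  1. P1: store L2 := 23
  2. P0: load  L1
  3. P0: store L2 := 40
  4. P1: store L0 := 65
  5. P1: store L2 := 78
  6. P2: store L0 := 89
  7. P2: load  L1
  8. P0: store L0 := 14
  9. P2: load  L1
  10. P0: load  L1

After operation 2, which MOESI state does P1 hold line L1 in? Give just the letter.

1. P1: store L2 := 23  bus=[BusRdX]  L2: P0=I P1=M P2=I  mem[L2]=40
2. P0: load  L1  bus=[BusRd]  L1: P0=E P1=I P2=I  mem[L1]=90
3. P0: store L2 := 40  bus=[BusRdX,Flush]  L2: P0=M P1=I P2=I  mem[L2]=23
4. P1: store L0 := 65  bus=[BusRdX]  L0: P0=I P1=M P2=I  mem[L0]=90
5. P1: store L2 := 78  bus=[BusRdX,Flush]  L2: P0=I P1=M P2=I  mem[L2]=40
6. P2: store L0 := 89  bus=[BusRdX,Flush]  L0: P0=I P1=I P2=M  mem[L0]=65
7. P2: load  L1  bus=[BusRd]  L1: P0=S P1=I P2=S  mem[L1]=90
8. P0: store L0 := 14  bus=[BusRdX,Flush]  L0: P0=M P1=I P2=I  mem[L0]=89
9. P2: load  L1  bus=[-]  L1: P0=S P1=I P2=S  mem[L1]=90
10. P0: load  L1  bus=[-]  L1: P0=S P1=I P2=S  mem[L1]=90

state = I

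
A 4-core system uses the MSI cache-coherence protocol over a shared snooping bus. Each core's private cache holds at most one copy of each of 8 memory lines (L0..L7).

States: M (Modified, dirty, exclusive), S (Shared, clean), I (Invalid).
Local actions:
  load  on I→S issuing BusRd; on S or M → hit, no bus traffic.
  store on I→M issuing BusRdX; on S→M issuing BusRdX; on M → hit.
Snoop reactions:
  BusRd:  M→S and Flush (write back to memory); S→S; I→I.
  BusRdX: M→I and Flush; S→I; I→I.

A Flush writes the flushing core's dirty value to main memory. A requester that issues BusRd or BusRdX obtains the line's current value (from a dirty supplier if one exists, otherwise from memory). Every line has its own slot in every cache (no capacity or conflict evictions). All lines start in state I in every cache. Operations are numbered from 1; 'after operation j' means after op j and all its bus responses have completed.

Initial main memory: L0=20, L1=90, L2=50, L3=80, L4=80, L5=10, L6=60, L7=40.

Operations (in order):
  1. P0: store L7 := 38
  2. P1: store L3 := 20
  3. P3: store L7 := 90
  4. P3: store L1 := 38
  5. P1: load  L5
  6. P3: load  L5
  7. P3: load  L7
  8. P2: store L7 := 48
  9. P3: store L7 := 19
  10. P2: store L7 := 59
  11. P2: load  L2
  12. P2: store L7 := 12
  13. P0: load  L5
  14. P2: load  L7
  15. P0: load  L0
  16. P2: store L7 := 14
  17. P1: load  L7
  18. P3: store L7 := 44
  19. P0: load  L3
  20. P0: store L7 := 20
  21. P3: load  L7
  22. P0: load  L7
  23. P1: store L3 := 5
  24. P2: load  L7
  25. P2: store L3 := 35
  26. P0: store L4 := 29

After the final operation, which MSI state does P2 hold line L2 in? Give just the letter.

state = S

  op1 P0: store L7 := 38 → M/I/I/I on L7; bus BusRdX; mem=40
  op2 P1: store L3 := 20 → I/M/I/I on L3; bus BusRdX; mem=80
  op3 P3: store L7 := 90 → I/I/I/M on L7; bus BusRdX Flush; mem=38
  op4 P3: store L1 := 38 → I/I/I/M on L1; bus BusRdX; mem=90
  op5 P1: load  L5 → I/S/I/I on L5; bus BusRd; mem=10
  op6 P3: load  L5 → I/S/I/S on L5; bus BusRd; mem=10
  op7 P3: load  L7 → I/I/I/M on L7; bus (none); mem=38
  op8 P2: store L7 := 48 → I/I/M/I on L7; bus BusRdX Flush; mem=90
  op9 P3: store L7 := 19 → I/I/I/M on L7; bus BusRdX Flush; mem=48
  op10 P2: store L7 := 59 → I/I/M/I on L7; bus BusRdX Flush; mem=19
  op11 P2: load  L2 → I/I/S/I on L2; bus BusRd; mem=50
  op12 P2: store L7 := 12 → I/I/M/I on L7; bus (none); mem=19
  op13 P0: load  L5 → S/S/I/S on L5; bus BusRd; mem=10
  op14 P2: load  L7 → I/I/M/I on L7; bus (none); mem=19
  op15 P0: load  L0 → S/I/I/I on L0; bus BusRd; mem=20
  op16 P2: store L7 := 14 → I/I/M/I on L7; bus (none); mem=19
  op17 P1: load  L7 → I/S/S/I on L7; bus BusRd Flush; mem=14
  op18 P3: store L7 := 44 → I/I/I/M on L7; bus BusRdX; mem=14
  op19 P0: load  L3 → S/S/I/I on L3; bus BusRd Flush; mem=20
  op20 P0: store L7 := 20 → M/I/I/I on L7; bus BusRdX Flush; mem=44
  op21 P3: load  L7 → S/I/I/S on L7; bus BusRd Flush; mem=20
  op22 P0: load  L7 → S/I/I/S on L7; bus (none); mem=20
  op23 P1: store L3 := 5 → I/M/I/I on L3; bus BusRdX; mem=20
  op24 P2: load  L7 → S/I/S/S on L7; bus BusRd; mem=20
  op25 P2: store L3 := 35 → I/I/M/I on L3; bus BusRdX Flush; mem=5
  op26 P0: store L4 := 29 → M/I/I/I on L4; bus BusRdX; mem=80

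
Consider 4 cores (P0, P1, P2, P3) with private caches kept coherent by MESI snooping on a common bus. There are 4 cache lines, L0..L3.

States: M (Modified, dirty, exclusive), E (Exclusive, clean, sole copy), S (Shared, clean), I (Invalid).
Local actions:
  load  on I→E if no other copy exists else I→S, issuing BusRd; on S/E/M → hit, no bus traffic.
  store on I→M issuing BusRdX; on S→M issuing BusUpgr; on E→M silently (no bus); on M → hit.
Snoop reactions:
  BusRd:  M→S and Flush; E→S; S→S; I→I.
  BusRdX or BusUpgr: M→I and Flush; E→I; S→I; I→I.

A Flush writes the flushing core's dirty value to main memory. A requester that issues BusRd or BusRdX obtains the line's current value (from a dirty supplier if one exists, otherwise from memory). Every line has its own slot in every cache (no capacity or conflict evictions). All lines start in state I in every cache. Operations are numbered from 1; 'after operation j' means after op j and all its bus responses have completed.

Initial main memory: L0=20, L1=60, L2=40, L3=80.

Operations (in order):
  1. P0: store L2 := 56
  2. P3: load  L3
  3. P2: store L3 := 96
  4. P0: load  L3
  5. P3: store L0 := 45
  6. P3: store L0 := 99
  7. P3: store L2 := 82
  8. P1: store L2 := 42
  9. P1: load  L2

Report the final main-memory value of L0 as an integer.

[1] P0: store L2 := 56 | P0:M(56), P1:I, P2:I, P3:I | bus: BusRdX
[2] P3: load  L3 | P0:I, P1:I, P2:I, P3:E(80) | bus: BusRd
[3] P2: store L3 := 96 | P0:I, P1:I, P2:M(96), P3:I | bus: BusRdX
[4] P0: load  L3 | P0:S(96), P1:I, P2:S(96), P3:I | bus: BusRd,Flush
[5] P3: store L0 := 45 | P0:I, P1:I, P2:I, P3:M(45) | bus: BusRdX
[6] P3: store L0 := 99 | P0:I, P1:I, P2:I, P3:M(99) | bus: none
[7] P3: store L2 := 82 | P0:I, P1:I, P2:I, P3:M(82) | bus: BusRdX,Flush
[8] P1: store L2 := 42 | P0:I, P1:M(42), P2:I, P3:I | bus: BusRdX,Flush
[9] P1: load  L2 | P0:I, P1:M(42), P2:I, P3:I | bus: none

memory[L0] = 20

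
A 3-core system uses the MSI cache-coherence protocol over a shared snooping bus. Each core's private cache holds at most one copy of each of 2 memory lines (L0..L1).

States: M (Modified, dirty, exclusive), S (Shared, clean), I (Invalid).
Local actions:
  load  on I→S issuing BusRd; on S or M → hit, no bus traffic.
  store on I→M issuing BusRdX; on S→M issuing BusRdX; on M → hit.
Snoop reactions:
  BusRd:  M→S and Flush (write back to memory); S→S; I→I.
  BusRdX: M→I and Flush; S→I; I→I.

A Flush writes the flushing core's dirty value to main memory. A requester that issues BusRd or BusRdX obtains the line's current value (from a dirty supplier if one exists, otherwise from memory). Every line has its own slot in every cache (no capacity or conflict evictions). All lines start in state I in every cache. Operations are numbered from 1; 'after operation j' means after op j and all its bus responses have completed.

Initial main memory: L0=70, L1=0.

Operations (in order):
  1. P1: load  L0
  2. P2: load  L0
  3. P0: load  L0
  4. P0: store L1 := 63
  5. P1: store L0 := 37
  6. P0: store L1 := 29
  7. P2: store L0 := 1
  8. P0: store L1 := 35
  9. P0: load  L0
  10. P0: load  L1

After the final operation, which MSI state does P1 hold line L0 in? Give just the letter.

state = I

step 1: P1: load  L0  ⟶  ISI  (L0)  txn=BusRd  M[L0]=70
step 2: P2: load  L0  ⟶  ISS  (L0)  txn=BusRd  M[L0]=70
step 3: P0: load  L0  ⟶  SSS  (L0)  txn=BusRd  M[L0]=70
step 4: P0: store L1 := 63  ⟶  MII  (L1)  txn=BusRdX  M[L1]=0
step 5: P1: store L0 := 37  ⟶  IMI  (L0)  txn=BusRdX  M[L0]=70
step 6: P0: store L1 := 29  ⟶  MII  (L1)  txn=∅  M[L1]=0
step 7: P2: store L0 := 1  ⟶  IIM  (L0)  txn=BusRdX+Flush  M[L0]=37
step 8: P0: store L1 := 35  ⟶  MII  (L1)  txn=∅  M[L1]=0
step 9: P0: load  L0  ⟶  SIS  (L0)  txn=BusRd+Flush  M[L0]=1
step 10: P0: load  L1  ⟶  MII  (L1)  txn=∅  M[L1]=0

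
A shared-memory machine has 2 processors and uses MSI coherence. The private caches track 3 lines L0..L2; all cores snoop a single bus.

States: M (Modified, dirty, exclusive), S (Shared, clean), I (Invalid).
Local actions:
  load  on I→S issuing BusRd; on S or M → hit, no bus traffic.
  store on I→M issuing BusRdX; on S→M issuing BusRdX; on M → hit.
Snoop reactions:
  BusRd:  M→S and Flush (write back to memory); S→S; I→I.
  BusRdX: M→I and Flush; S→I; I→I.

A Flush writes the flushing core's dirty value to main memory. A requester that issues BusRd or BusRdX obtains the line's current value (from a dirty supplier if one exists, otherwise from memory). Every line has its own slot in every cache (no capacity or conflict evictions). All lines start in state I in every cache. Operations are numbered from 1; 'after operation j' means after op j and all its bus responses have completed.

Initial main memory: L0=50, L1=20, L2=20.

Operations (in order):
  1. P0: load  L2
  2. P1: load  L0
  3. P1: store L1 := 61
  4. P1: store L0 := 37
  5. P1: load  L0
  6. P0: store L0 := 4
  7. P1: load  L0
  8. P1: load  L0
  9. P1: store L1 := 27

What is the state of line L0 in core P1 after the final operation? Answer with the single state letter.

step 1: P0: load  L2  ⟶  SI  (L2)  txn=BusRd  M[L2]=20
step 2: P1: load  L0  ⟶  IS  (L0)  txn=BusRd  M[L0]=50
step 3: P1: store L1 := 61  ⟶  IM  (L1)  txn=BusRdX  M[L1]=20
step 4: P1: store L0 := 37  ⟶  IM  (L0)  txn=BusRdX  M[L0]=50
step 5: P1: load  L0  ⟶  IM  (L0)  txn=∅  M[L0]=50
step 6: P0: store L0 := 4  ⟶  MI  (L0)  txn=BusRdX+Flush  M[L0]=37
step 7: P1: load  L0  ⟶  SS  (L0)  txn=BusRd+Flush  M[L0]=4
step 8: P1: load  L0  ⟶  SS  (L0)  txn=∅  M[L0]=4
step 9: P1: store L1 := 27  ⟶  IM  (L1)  txn=∅  M[L1]=20

state = S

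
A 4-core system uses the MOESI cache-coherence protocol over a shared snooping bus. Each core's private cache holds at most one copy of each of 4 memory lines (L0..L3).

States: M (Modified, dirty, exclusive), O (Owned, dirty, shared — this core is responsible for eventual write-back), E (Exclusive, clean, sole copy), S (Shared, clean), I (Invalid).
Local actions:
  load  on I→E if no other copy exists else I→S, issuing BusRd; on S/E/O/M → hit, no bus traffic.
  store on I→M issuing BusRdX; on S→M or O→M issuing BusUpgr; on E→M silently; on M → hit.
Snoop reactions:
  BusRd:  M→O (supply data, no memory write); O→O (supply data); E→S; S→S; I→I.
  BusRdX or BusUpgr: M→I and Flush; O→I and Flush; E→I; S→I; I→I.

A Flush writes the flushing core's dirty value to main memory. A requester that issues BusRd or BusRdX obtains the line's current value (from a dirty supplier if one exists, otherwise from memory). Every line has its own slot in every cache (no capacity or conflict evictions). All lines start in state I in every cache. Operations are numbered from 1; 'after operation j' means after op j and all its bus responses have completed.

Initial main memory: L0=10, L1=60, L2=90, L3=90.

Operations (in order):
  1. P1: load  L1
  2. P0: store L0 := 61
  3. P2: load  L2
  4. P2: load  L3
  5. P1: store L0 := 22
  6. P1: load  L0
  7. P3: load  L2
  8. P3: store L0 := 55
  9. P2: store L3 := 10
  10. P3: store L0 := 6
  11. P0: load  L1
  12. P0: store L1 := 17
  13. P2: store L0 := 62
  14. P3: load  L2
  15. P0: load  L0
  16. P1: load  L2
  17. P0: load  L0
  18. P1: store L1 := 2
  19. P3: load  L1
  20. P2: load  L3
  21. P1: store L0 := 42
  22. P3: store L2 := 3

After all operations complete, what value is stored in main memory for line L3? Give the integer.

1. P1: load  L1  bus=[BusRd]  L1: P0=I P1=E P2=I P3=I  mem[L1]=60
2. P0: store L0 := 61  bus=[BusRdX]  L0: P0=M P1=I P2=I P3=I  mem[L0]=10
3. P2: load  L2  bus=[BusRd]  L2: P0=I P1=I P2=E P3=I  mem[L2]=90
4. P2: load  L3  bus=[BusRd]  L3: P0=I P1=I P2=E P3=I  mem[L3]=90
5. P1: store L0 := 22  bus=[BusRdX,Flush]  L0: P0=I P1=M P2=I P3=I  mem[L0]=61
6. P1: load  L0  bus=[-]  L0: P0=I P1=M P2=I P3=I  mem[L0]=61
7. P3: load  L2  bus=[BusRd]  L2: P0=I P1=I P2=S P3=S  mem[L2]=90
8. P3: store L0 := 55  bus=[BusRdX,Flush]  L0: P0=I P1=I P2=I P3=M  mem[L0]=22
9. P2: store L3 := 10  bus=[-]  L3: P0=I P1=I P2=M P3=I  mem[L3]=90
10. P3: store L0 := 6  bus=[-]  L0: P0=I P1=I P2=I P3=M  mem[L0]=22
11. P0: load  L1  bus=[BusRd]  L1: P0=S P1=S P2=I P3=I  mem[L1]=60
12. P0: store L1 := 17  bus=[BusUpgr]  L1: P0=M P1=I P2=I P3=I  mem[L1]=60
13. P2: store L0 := 62  bus=[BusRdX,Flush]  L0: P0=I P1=I P2=M P3=I  mem[L0]=6
14. P3: load  L2  bus=[-]  L2: P0=I P1=I P2=S P3=S  mem[L2]=90
15. P0: load  L0  bus=[BusRd]  L0: P0=S P1=I P2=O P3=I  mem[L0]=6
16. P1: load  L2  bus=[BusRd]  L2: P0=I P1=S P2=S P3=S  mem[L2]=90
17. P0: load  L0  bus=[-]  L0: P0=S P1=I P2=O P3=I  mem[L0]=6
18. P1: store L1 := 2  bus=[BusRdX,Flush]  L1: P0=I P1=M P2=I P3=I  mem[L1]=17
19. P3: load  L1  bus=[BusRd]  L1: P0=I P1=O P2=I P3=S  mem[L1]=17
20. P2: load  L3  bus=[-]  L3: P0=I P1=I P2=M P3=I  mem[L3]=90
21. P1: store L0 := 42  bus=[BusRdX,Flush]  L0: P0=I P1=M P2=I P3=I  mem[L0]=62
22. P3: store L2 := 3  bus=[BusUpgr]  L2: P0=I P1=I P2=I P3=M  mem[L2]=90

memory[L3] = 90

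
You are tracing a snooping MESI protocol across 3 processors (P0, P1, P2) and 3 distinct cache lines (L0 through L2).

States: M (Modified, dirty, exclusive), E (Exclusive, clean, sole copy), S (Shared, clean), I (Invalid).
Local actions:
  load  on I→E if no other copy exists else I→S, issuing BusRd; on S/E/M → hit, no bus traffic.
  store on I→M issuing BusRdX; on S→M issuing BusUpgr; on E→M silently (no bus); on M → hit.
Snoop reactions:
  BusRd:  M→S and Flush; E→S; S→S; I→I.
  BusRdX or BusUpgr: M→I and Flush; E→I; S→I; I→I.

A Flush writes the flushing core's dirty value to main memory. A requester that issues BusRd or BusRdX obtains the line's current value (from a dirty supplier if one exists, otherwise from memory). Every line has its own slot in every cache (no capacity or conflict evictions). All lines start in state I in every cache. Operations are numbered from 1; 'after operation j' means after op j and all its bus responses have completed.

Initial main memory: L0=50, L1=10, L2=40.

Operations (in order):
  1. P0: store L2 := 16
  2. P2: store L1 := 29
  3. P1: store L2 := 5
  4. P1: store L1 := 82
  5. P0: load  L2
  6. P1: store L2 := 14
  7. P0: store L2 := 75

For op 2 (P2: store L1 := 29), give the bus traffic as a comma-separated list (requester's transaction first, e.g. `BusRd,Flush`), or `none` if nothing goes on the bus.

1. P0: store L2 := 16  bus=[BusRdX]  L2: P0=M P1=I P2=I  mem[L2]=40
2. P2: store L1 := 29  bus=[BusRdX]  L1: P0=I P1=I P2=M  mem[L1]=10
3. P1: store L2 := 5  bus=[BusRdX,Flush]  L2: P0=I P1=M P2=I  mem[L2]=16
4. P1: store L1 := 82  bus=[BusRdX,Flush]  L1: P0=I P1=M P2=I  mem[L1]=29
5. P0: load  L2  bus=[BusRd,Flush]  L2: P0=S P1=S P2=I  mem[L2]=5
6. P1: store L2 := 14  bus=[BusUpgr]  L2: P0=I P1=M P2=I  mem[L2]=5
7. P0: store L2 := 75  bus=[BusRdX,Flush]  L2: P0=M P1=I P2=I  mem[L2]=14

bus = BusRdX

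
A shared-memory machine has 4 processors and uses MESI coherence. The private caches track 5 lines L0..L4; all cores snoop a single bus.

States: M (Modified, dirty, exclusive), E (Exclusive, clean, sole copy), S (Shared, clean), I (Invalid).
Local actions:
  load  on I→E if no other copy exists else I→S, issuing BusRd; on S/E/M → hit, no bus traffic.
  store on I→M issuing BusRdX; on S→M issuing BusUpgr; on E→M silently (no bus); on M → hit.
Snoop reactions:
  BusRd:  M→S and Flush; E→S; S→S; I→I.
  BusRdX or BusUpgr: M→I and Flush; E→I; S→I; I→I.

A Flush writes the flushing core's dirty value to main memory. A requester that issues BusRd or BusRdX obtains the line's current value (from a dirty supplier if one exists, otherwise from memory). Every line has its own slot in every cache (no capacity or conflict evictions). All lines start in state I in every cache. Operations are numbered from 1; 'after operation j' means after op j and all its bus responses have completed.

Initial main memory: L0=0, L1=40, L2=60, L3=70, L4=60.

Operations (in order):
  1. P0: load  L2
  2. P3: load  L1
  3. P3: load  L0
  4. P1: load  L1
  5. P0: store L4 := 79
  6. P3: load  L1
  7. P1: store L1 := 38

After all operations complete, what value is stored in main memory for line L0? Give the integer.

  op1 P0: load  L2 → E/I/I/I on L2; bus BusRd; mem=60
  op2 P3: load  L1 → I/I/I/E on L1; bus BusRd; mem=40
  op3 P3: load  L0 → I/I/I/E on L0; bus BusRd; mem=0
  op4 P1: load  L1 → I/S/I/S on L1; bus BusRd; mem=40
  op5 P0: store L4 := 79 → M/I/I/I on L4; bus BusRdX; mem=60
  op6 P3: load  L1 → I/S/I/S on L1; bus (none); mem=40
  op7 P1: store L1 := 38 → I/M/I/I on L1; bus BusUpgr; mem=40

memory[L0] = 0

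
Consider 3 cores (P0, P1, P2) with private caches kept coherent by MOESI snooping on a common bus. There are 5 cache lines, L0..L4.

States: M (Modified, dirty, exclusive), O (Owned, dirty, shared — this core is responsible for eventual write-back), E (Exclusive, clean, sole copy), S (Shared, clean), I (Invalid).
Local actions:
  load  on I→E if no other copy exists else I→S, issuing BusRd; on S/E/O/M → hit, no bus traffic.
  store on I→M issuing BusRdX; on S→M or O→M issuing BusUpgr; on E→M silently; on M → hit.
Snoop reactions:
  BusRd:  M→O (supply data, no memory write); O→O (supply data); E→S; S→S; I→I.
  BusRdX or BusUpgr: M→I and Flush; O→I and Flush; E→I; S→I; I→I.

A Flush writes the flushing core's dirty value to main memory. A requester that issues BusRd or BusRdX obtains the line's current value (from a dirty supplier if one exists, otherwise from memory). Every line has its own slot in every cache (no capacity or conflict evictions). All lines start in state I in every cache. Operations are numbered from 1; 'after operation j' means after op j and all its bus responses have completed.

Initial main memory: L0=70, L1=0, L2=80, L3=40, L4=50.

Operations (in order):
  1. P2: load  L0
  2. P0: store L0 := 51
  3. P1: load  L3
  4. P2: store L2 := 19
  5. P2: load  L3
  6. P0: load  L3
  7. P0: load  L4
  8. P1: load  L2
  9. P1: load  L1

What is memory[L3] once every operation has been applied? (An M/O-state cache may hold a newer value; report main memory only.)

step 1: P2: load  L0  ⟶  IIE  (L0)  txn=BusRd  M[L0]=70
step 2: P0: store L0 := 51  ⟶  MII  (L0)  txn=BusRdX  M[L0]=70
step 3: P1: load  L3  ⟶  IEI  (L3)  txn=BusRd  M[L3]=40
step 4: P2: store L2 := 19  ⟶  IIM  (L2)  txn=BusRdX  M[L2]=80
step 5: P2: load  L3  ⟶  ISS  (L3)  txn=BusRd  M[L3]=40
step 6: P0: load  L3  ⟶  SSS  (L3)  txn=BusRd  M[L3]=40
step 7: P0: load  L4  ⟶  EII  (L4)  txn=BusRd  M[L4]=50
step 8: P1: load  L2  ⟶  ISO  (L2)  txn=BusRd  M[L2]=80
step 9: P1: load  L1  ⟶  IEI  (L1)  txn=BusRd  M[L1]=0

memory[L3] = 40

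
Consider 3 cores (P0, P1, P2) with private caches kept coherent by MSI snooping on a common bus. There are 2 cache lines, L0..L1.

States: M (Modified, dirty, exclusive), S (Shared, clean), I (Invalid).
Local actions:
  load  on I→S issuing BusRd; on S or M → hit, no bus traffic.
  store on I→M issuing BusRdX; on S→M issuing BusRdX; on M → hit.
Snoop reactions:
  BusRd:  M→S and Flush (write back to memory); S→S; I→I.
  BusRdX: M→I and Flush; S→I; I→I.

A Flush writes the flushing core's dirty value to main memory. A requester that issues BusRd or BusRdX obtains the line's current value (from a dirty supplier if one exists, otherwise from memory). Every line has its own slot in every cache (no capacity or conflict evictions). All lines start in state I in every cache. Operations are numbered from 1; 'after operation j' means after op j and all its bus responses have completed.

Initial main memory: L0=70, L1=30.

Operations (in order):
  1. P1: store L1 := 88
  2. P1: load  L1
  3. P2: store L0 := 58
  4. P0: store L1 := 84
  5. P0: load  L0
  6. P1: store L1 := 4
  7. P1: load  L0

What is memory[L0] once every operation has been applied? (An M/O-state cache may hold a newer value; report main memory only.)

1. P1: store L1 := 88  bus=[BusRdX]  L1: P0=I P1=M P2=I  mem[L1]=30
2. P1: load  L1  bus=[-]  L1: P0=I P1=M P2=I  mem[L1]=30
3. P2: store L0 := 58  bus=[BusRdX]  L0: P0=I P1=I P2=M  mem[L0]=70
4. P0: store L1 := 84  bus=[BusRdX,Flush]  L1: P0=M P1=I P2=I  mem[L1]=88
5. P0: load  L0  bus=[BusRd,Flush]  L0: P0=S P1=I P2=S  mem[L0]=58
6. P1: store L1 := 4  bus=[BusRdX,Flush]  L1: P0=I P1=M P2=I  mem[L1]=84
7. P1: load  L0  bus=[BusRd]  L0: P0=S P1=S P2=S  mem[L0]=58

memory[L0] = 58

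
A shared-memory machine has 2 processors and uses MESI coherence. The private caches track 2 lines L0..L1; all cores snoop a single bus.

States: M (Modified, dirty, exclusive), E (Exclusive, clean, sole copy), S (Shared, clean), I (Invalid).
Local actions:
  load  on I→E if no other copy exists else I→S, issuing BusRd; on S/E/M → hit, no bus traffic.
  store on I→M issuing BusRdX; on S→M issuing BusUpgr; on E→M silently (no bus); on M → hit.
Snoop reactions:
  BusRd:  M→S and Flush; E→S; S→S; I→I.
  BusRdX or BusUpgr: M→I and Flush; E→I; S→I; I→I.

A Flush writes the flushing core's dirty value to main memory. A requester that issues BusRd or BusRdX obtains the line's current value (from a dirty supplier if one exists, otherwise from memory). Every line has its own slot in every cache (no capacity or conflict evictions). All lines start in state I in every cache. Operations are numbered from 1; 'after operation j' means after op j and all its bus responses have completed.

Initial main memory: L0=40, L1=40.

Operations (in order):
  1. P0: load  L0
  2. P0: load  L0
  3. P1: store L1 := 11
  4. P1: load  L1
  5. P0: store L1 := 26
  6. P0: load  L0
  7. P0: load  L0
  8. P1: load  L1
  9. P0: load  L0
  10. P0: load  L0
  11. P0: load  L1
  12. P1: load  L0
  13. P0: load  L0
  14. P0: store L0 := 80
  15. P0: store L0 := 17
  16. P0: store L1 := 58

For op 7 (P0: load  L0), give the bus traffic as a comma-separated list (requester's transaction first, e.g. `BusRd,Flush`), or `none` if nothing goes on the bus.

  op1 P0: load  L0 → E/I on L0; bus BusRd; mem=40
  op2 P0: load  L0 → E/I on L0; bus (none); mem=40
  op3 P1: store L1 := 11 → I/M on L1; bus BusRdX; mem=40
  op4 P1: load  L1 → I/M on L1; bus (none); mem=40
  op5 P0: store L1 := 26 → M/I on L1; bus BusRdX Flush; mem=11
  op6 P0: load  L0 → E/I on L0; bus (none); mem=40
  op7 P0: load  L0 → E/I on L0; bus (none); mem=40
  op8 P1: load  L1 → S/S on L1; bus BusRd Flush; mem=26
  op9 P0: load  L0 → E/I on L0; bus (none); mem=40
  op10 P0: load  L0 → E/I on L0; bus (none); mem=40
  op11 P0: load  L1 → S/S on L1; bus (none); mem=26
  op12 P1: load  L0 → S/S on L0; bus BusRd; mem=40
  op13 P0: load  L0 → S/S on L0; bus (none); mem=40
  op14 P0: store L0 := 80 → M/I on L0; bus BusUpgr; mem=40
  op15 P0: store L0 := 17 → M/I on L0; bus (none); mem=40
  op16 P0: store L1 := 58 → M/I on L1; bus BusUpgr; mem=26

bus = none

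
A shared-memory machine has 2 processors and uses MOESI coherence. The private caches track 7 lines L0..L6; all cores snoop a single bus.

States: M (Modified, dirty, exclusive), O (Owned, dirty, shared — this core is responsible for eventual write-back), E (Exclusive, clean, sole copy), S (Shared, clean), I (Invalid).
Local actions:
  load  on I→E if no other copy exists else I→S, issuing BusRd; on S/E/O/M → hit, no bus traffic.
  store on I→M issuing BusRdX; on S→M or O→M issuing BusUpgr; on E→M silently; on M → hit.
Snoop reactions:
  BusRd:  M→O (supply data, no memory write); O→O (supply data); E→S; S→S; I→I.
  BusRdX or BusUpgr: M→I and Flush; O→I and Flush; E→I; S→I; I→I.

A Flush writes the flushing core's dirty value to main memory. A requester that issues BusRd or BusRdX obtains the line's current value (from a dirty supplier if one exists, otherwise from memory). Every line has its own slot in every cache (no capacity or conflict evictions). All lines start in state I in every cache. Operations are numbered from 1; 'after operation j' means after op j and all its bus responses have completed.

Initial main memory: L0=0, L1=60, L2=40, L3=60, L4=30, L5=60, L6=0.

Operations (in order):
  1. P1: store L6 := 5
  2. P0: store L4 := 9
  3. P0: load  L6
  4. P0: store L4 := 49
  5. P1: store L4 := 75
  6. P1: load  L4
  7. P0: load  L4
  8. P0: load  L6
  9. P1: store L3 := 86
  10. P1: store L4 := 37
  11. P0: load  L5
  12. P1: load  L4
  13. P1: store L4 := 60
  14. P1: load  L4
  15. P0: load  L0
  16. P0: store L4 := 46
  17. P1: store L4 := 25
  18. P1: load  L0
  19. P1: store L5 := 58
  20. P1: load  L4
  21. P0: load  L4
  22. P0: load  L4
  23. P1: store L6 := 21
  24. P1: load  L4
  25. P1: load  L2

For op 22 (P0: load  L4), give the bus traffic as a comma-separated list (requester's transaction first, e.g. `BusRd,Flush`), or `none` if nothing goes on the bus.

  op1 P1: store L6 := 5 → I/M on L6; bus BusRdX; mem=0
  op2 P0: store L4 := 9 → M/I on L4; bus BusRdX; mem=30
  op3 P0: load  L6 → S/O on L6; bus BusRd; mem=0
  op4 P0: store L4 := 49 → M/I on L4; bus (none); mem=30
  op5 P1: store L4 := 75 → I/M on L4; bus BusRdX Flush; mem=49
  op6 P1: load  L4 → I/M on L4; bus (none); mem=49
  op7 P0: load  L4 → S/O on L4; bus BusRd; mem=49
  op8 P0: load  L6 → S/O on L6; bus (none); mem=0
  op9 P1: store L3 := 86 → I/M on L3; bus BusRdX; mem=60
  op10 P1: store L4 := 37 → I/M on L4; bus BusUpgr; mem=49
  op11 P0: load  L5 → E/I on L5; bus BusRd; mem=60
  op12 P1: load  L4 → I/M on L4; bus (none); mem=49
  op13 P1: store L4 := 60 → I/M on L4; bus (none); mem=49
  op14 P1: load  L4 → I/M on L4; bus (none); mem=49
  op15 P0: load  L0 → E/I on L0; bus BusRd; mem=0
  op16 P0: store L4 := 46 → M/I on L4; bus BusRdX Flush; mem=60
  op17 P1: store L4 := 25 → I/M on L4; bus BusRdX Flush; mem=46
  op18 P1: load  L0 → S/S on L0; bus BusRd; mem=0
  op19 P1: store L5 := 58 → I/M on L5; bus BusRdX; mem=60
  op20 P1: load  L4 → I/M on L4; bus (none); mem=46
  op21 P0: load  L4 → S/O on L4; bus BusRd; mem=46
  op22 P0: load  L4 → S/O on L4; bus (none); mem=46
  op23 P1: store L6 := 21 → I/M on L6; bus BusUpgr; mem=0
  op24 P1: load  L4 → S/O on L4; bus (none); mem=46
  op25 P1: load  L2 → I/E on L2; bus BusRd; mem=40

bus = none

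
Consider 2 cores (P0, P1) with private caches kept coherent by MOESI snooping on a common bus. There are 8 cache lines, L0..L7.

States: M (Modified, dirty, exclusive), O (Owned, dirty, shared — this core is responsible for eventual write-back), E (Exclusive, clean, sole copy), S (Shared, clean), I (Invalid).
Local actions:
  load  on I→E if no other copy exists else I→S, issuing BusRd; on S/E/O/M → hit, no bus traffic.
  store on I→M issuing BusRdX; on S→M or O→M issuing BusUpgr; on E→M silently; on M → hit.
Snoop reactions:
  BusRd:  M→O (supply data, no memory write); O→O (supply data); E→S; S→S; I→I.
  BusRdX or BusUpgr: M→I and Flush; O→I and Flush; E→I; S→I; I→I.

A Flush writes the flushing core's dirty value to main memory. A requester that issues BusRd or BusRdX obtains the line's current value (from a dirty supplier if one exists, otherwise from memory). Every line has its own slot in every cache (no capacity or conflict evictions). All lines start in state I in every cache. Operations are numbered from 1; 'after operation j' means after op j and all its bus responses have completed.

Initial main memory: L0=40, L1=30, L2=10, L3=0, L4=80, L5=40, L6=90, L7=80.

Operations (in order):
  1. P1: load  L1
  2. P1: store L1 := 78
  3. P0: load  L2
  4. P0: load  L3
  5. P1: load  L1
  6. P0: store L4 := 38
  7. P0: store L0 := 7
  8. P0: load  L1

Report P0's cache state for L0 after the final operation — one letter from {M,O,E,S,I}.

  op1 P1: load  L1 → I/E on L1; bus BusRd; mem=30
  op2 P1: store L1 := 78 → I/M on L1; bus (none); mem=30
  op3 P0: load  L2 → E/I on L2; bus BusRd; mem=10
  op4 P0: load  L3 → E/I on L3; bus BusRd; mem=0
  op5 P1: load  L1 → I/M on L1; bus (none); mem=30
  op6 P0: store L4 := 38 → M/I on L4; bus BusRdX; mem=80
  op7 P0: store L0 := 7 → M/I on L0; bus BusRdX; mem=40
  op8 P0: load  L1 → S/O on L1; bus BusRd; mem=30

state = M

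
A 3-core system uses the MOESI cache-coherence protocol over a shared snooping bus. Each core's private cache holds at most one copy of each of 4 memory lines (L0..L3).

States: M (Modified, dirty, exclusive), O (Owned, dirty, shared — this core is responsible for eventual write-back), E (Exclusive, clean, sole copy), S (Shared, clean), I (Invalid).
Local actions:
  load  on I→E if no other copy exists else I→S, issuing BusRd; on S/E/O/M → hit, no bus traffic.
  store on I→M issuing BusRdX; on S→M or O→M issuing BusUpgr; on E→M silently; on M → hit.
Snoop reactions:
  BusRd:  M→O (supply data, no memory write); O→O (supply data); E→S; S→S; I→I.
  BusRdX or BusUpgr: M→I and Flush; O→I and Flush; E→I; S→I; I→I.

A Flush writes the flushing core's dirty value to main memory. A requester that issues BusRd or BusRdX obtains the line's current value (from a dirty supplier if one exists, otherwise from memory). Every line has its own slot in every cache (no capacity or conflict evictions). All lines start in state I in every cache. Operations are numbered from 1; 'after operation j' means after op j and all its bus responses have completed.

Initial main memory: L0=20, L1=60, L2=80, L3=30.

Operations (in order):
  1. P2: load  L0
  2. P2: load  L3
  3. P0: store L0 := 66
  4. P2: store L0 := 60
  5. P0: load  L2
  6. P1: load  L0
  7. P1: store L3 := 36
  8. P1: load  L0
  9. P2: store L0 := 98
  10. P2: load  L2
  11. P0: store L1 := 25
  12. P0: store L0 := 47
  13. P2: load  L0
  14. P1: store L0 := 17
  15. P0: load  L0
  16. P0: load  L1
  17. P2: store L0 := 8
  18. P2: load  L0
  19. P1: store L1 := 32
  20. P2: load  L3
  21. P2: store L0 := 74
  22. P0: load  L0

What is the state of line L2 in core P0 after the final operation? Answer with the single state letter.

1. P2: load  L0  bus=[BusRd]  L0: P0=I P1=I P2=E  mem[L0]=20
2. P2: load  L3  bus=[BusRd]  L3: P0=I P1=I P2=E  mem[L3]=30
3. P0: store L0 := 66  bus=[BusRdX]  L0: P0=M P1=I P2=I  mem[L0]=20
4. P2: store L0 := 60  bus=[BusRdX,Flush]  L0: P0=I P1=I P2=M  mem[L0]=66
5. P0: load  L2  bus=[BusRd]  L2: P0=E P1=I P2=I  mem[L2]=80
6. P1: load  L0  bus=[BusRd]  L0: P0=I P1=S P2=O  mem[L0]=66
7. P1: store L3 := 36  bus=[BusRdX]  L3: P0=I P1=M P2=I  mem[L3]=30
8. P1: load  L0  bus=[-]  L0: P0=I P1=S P2=O  mem[L0]=66
9. P2: store L0 := 98  bus=[BusUpgr]  L0: P0=I P1=I P2=M  mem[L0]=66
10. P2: load  L2  bus=[BusRd]  L2: P0=S P1=I P2=S  mem[L2]=80
11. P0: store L1 := 25  bus=[BusRdX]  L1: P0=M P1=I P2=I  mem[L1]=60
12. P0: store L0 := 47  bus=[BusRdX,Flush]  L0: P0=M P1=I P2=I  mem[L0]=98
13. P2: load  L0  bus=[BusRd]  L0: P0=O P1=I P2=S  mem[L0]=98
14. P1: store L0 := 17  bus=[BusRdX,Flush]  L0: P0=I P1=M P2=I  mem[L0]=47
15. P0: load  L0  bus=[BusRd]  L0: P0=S P1=O P2=I  mem[L0]=47
16. P0: load  L1  bus=[-]  L1: P0=M P1=I P2=I  mem[L1]=60
17. P2: store L0 := 8  bus=[BusRdX,Flush]  L0: P0=I P1=I P2=M  mem[L0]=17
18. P2: load  L0  bus=[-]  L0: P0=I P1=I P2=M  mem[L0]=17
19. P1: store L1 := 32  bus=[BusRdX,Flush]  L1: P0=I P1=M P2=I  mem[L1]=25
20. P2: load  L3  bus=[BusRd]  L3: P0=I P1=O P2=S  mem[L3]=30
21. P2: store L0 := 74  bus=[-]  L0: P0=I P1=I P2=M  mem[L0]=17
22. P0: load  L0  bus=[BusRd]  L0: P0=S P1=I P2=O  mem[L0]=17

state = S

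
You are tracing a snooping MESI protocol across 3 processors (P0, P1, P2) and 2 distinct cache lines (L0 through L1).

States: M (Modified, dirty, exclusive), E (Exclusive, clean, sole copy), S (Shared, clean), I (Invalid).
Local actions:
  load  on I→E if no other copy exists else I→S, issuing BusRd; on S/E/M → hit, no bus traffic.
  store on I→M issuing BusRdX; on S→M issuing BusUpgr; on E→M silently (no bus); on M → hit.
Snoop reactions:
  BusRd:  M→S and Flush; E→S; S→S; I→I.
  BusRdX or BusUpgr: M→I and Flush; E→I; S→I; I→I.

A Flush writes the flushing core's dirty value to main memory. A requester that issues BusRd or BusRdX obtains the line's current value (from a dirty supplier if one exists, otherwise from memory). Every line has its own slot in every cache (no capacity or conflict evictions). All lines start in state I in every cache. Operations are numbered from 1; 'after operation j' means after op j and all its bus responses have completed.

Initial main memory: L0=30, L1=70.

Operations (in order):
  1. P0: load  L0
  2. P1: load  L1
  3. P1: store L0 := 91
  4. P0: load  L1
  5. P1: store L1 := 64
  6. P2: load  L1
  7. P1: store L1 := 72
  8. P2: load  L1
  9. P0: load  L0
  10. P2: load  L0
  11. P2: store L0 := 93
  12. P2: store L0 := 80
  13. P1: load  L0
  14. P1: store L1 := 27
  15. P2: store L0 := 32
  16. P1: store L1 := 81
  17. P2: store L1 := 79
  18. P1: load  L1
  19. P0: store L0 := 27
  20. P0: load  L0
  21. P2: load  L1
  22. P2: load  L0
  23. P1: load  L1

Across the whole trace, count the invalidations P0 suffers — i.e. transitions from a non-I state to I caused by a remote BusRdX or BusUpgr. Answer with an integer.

invalidations = 3

[1] P0: load  L0 | P0:E(30), P1:I, P2:I | bus: BusRd
[2] P1: load  L1 | P0:I, P1:E(70), P2:I | bus: BusRd
[3] P1: store L0 := 91 | P0:I, P1:M(91), P2:I | bus: BusRdX
[4] P0: load  L1 | P0:S(70), P1:S(70), P2:I | bus: BusRd
[5] P1: store L1 := 64 | P0:I, P1:M(64), P2:I | bus: BusUpgr
[6] P2: load  L1 | P0:I, P1:S(64), P2:S(64) | bus: BusRd,Flush
[7] P1: store L1 := 72 | P0:I, P1:M(72), P2:I | bus: BusUpgr
[8] P2: load  L1 | P0:I, P1:S(72), P2:S(72) | bus: BusRd,Flush
[9] P0: load  L0 | P0:S(91), P1:S(91), P2:I | bus: BusRd,Flush
[10] P2: load  L0 | P0:S(91), P1:S(91), P2:S(91) | bus: BusRd
[11] P2: store L0 := 93 | P0:I, P1:I, P2:M(93) | bus: BusUpgr
[12] P2: store L0 := 80 | P0:I, P1:I, P2:M(80) | bus: none
[13] P1: load  L0 | P0:I, P1:S(80), P2:S(80) | bus: BusRd,Flush
[14] P1: store L1 := 27 | P0:I, P1:M(27), P2:I | bus: BusUpgr
[15] P2: store L0 := 32 | P0:I, P1:I, P2:M(32) | bus: BusUpgr
[16] P1: store L1 := 81 | P0:I, P1:M(81), P2:I | bus: none
[17] P2: store L1 := 79 | P0:I, P1:I, P2:M(79) | bus: BusRdX,Flush
[18] P1: load  L1 | P0:I, P1:S(79), P2:S(79) | bus: BusRd,Flush
[19] P0: store L0 := 27 | P0:M(27), P1:I, P2:I | bus: BusRdX,Flush
[20] P0: load  L0 | P0:M(27), P1:I, P2:I | bus: none
[21] P2: load  L1 | P0:I, P1:S(79), P2:S(79) | bus: none
[22] P2: load  L0 | P0:S(27), P1:I, P2:S(27) | bus: BusRd,Flush
[23] P1: load  L1 | P0:I, P1:S(79), P2:S(79) | bus: none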